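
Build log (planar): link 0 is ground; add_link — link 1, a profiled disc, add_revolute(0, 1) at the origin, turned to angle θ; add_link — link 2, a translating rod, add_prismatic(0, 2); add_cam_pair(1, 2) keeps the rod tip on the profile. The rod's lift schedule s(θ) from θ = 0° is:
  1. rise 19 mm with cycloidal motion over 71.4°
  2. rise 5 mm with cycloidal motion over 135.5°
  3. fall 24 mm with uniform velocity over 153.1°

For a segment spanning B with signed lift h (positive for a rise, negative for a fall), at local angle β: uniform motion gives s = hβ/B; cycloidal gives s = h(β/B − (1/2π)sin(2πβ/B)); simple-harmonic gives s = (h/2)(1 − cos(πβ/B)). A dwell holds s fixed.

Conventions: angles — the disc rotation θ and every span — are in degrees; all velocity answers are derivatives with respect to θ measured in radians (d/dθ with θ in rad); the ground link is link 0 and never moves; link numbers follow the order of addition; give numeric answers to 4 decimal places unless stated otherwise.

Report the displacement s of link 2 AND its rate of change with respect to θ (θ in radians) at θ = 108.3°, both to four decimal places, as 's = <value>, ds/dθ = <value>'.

seg 1 [0°–71.4°] cycloidal, h=19: full span → s += 19 → s = 19.0000
seg 2 [71.4°–206.9°] cycloidal, h=5: θ=108.3° here. β=36.9, B=135.5. 5·(0.2723 − sin(2π·0.2723)/(2π)) = 0.5737 → s = 19.5737
velocity in seg [71.4°–206.9°] (cycloidal), θ in radians: β = 36.9° = 0.6440 rad, B = 135.5° = 2.3649 rad; ds/dθ = (h/B)(1 − cos(2πβ/B)) = (5/2.3649)(1 − cos(2π·0.2723)) = 2.409828 mm/rad

s = 19.5737, ds/dθ = 2.4098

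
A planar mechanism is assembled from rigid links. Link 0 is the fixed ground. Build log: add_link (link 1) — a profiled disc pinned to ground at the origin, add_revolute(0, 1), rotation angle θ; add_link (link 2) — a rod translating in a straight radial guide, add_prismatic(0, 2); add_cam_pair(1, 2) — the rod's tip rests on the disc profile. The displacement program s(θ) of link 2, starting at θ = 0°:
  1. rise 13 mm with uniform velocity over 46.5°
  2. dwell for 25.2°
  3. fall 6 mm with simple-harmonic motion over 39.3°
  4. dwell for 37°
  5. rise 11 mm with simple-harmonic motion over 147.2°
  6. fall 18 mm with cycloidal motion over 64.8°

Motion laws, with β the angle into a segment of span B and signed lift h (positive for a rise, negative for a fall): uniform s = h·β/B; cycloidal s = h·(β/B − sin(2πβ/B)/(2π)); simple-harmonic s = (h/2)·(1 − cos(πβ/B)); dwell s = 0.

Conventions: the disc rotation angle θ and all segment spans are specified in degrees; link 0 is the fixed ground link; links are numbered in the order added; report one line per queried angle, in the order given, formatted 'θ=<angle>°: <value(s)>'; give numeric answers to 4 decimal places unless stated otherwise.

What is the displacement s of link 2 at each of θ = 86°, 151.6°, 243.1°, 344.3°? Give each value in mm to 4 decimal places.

seg 1 [0°–46.5°] uniform, h=13: full span → s += 13 → s = 13.0000
seg 2 [46.5°–71.7°] dwell: s stays 13.0000
seg 3 [71.7°–111°] simple-harmonic, h=-6: θ=86° here. β=14.3, B=39.3. -6/2·(1 − cos(π·0.3639)) = -1.7557 → s = 11.2443
seg 3 [71.7°–111°] simple-harmonic, h=-6: full span → s += -6 → s = 7.0000
seg 4 [111°–148°] dwell: s stays 7.0000
seg 5 [148°–295.2°] simple-harmonic, h=11: θ=151.6° here. β=3.6, B=147.2. 11/2·(1 − cos(π·0.0245)) = 0.0162 → s = 7.0162
seg 5 [148°–295.2°] simple-harmonic, h=11: θ=243.1° here. β=95.1, B=147.2. 11/2·(1 − cos(π·0.6461)) = 7.9361 → s = 14.9361
seg 5 [148°–295.2°] simple-harmonic, h=11: full span → s += 11 → s = 18.0000
seg 6 [295.2°–360°] cycloidal, h=-18: θ=344.3° here. β=49.1, B=64.8. -18·(0.7577 − sin(2π·0.7577)/(2π)) = -16.5003 → s = 1.4997

θ=86°: 11.2443
θ=151.6°: 7.0162
θ=243.1°: 14.9361
θ=344.3°: 1.4997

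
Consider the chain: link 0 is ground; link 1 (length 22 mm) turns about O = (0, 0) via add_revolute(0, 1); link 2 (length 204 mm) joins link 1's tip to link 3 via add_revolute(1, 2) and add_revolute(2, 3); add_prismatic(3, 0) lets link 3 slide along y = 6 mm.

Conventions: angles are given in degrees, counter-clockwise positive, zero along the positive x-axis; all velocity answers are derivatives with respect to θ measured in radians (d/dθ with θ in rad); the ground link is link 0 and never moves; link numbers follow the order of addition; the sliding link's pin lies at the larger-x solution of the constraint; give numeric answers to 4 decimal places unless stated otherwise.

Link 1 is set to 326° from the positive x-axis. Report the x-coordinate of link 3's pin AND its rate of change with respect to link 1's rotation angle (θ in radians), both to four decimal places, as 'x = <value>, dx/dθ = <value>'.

geometry: r = 22 mm, L = 204 mm, e = 6 mm
crank pin P = (r cos θ, r sin θ) = (18.238827, -12.302244)
h = r sin θ − e = -12.302244 − 6 = -18.302244
x = r cos θ + √(L² − h²) = 18.238827 + 203.177331 = 221.416158
dx/dθ = −r sin θ − h·r cos θ/√(L² − h²) (θ in radians; h = -18.302244) = 13.945200

x = 221.4162, dx/dθ = 13.9452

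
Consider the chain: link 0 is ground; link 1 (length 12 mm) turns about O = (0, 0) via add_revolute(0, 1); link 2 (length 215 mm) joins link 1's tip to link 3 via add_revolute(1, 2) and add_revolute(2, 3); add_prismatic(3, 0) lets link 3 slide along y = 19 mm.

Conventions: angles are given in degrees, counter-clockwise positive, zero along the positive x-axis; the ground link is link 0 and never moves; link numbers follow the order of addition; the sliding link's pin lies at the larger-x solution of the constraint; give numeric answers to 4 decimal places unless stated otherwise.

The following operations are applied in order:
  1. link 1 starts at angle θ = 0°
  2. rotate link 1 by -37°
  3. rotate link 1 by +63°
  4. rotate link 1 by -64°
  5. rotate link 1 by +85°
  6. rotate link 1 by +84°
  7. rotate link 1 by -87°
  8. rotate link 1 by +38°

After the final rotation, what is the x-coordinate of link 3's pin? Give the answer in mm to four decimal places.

geometry: r = 12 mm, L = 215 mm, e = 19 mm; θ starts at 0°
rotate link 1 by -37°: θ ← 0° -37° = -37°
rotate link 1 by +63°: θ ← -37° +63° = 26°
rotate link 1 by -64°: θ ← 26° -64° = -38°
rotate link 1 by +85°: θ ← -38° +85° = 47°
rotate link 1 by +84°: θ ← 47° +84° = 131°
rotate link 1 by -87°: θ ← 131° -87° = 44°
rotate link 1 by +38°: θ ← 44° +38° = 82°
crank pin P = (r cos θ, r sin θ) = (1.670077, 11.883217)
h = r sin θ − e = 11.883217 − 19 = -7.116783
x = r cos θ + √(L² − h²) = 1.670077 + 214.882180 = 216.552257

216.5523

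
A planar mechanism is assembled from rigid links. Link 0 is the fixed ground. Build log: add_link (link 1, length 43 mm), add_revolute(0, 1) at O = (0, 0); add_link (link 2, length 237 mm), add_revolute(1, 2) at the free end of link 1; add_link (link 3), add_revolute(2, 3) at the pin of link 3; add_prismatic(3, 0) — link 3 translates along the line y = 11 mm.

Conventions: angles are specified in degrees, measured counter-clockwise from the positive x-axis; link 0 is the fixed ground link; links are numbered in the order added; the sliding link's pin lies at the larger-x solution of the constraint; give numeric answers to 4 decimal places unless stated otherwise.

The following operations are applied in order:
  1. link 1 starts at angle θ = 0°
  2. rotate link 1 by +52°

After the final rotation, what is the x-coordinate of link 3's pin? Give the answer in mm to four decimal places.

geometry: r = 43 mm, L = 237 mm, e = 11 mm; θ starts at 0°
rotate link 1 by +52°: θ ← 0° +52° = 52°
crank pin P = (r cos θ, r sin θ) = (26.473443, 33.884462)
h = r sin θ − e = 33.884462 − 11 = 22.884462
x = r cos θ + √(L² − h²) = 26.473443 + 235.892563 = 262.366007

262.3660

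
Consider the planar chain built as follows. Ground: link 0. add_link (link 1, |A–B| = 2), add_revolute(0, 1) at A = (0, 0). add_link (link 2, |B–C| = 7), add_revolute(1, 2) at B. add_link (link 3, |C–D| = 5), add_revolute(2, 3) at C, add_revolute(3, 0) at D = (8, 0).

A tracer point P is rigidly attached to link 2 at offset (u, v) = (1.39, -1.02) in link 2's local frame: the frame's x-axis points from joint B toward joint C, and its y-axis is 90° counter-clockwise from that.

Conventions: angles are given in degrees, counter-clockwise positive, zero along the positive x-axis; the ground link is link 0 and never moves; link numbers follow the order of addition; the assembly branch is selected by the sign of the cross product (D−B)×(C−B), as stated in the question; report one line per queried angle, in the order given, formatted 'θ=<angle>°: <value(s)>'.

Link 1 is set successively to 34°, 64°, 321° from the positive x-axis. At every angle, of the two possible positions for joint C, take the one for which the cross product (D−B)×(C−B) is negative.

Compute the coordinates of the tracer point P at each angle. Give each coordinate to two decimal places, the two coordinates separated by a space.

A=(0,0), D=(8.00,0)
θ=34°: B = A + 2.00·(cos34°, sin34°) = (1.6581, 1.1184)
θ=34°: |BD| = 6.4398
θ=34°: circle(B,7.00) ∩ circle(D,5.00): a=5.0833, h=4.8125
θ=34°:   candidates: C₊=(7.4999,4.9749) cross=30.991; C₋=(5.8284,-4.5038) cross=-30.991
θ=34°:   branch - wants cross < 0 → take C=(5.8284,-4.5038) (cross=-30.991)
θ=34°: ex = (C−B)/|BC| = (0.5958,-0.8032); ey = (0.8032,0.5958)
θ=34°: P = B + 1.39·ex + -1.02·ey = (1.6669,-0.6057)
θ=64°: B = A + 2.00·(cos64°, sin64°) = (0.8767, 1.7976)
θ=64°: |BD| = 7.3466
θ=64°: circle(B,7.00) ∩ circle(D,5.00): a=5.3067, h=4.5650
θ=64°:   candidates: C₊=(7.1391,4.9253) cross=33.537; C₋=(4.9052,-3.9271) cross=-33.537
θ=64°:   branch - wants cross < 0 → take C=(4.9052,-3.9271) (cross=-33.537)
θ=64°: ex = (C−B)/|BC| = (0.5755,-0.8178); ey = (0.8178,0.5755)
θ=64°: P = B + 1.39·ex + -1.02·ey = (0.8425,0.0738)
θ=321°: B = A + 2.00·(cos321°, sin321°) = (1.5543, -1.2586)
θ=321°: |BD| = 6.5674
θ=321°: circle(B,7.00) ∩ circle(D,5.00): a=5.1109, h=4.7832
θ=321°:   candidates: C₊=(5.6538,4.4153) cross=31.413; C₋=(7.4872,-4.9736) cross=-31.413
θ=321°:   branch - wants cross < 0 → take C=(7.4872,-4.9736) (cross=-31.413)
θ=321°: ex = (C−B)/|BC| = (0.8476,-0.5307); ey = (0.5307,0.8476)
θ=321°: P = B + 1.39·ex + -1.02·ey = (2.1911,-2.8608)

θ=34°: 1.67 -0.61
θ=64°: 0.84 0.07
θ=321°: 2.19 -2.86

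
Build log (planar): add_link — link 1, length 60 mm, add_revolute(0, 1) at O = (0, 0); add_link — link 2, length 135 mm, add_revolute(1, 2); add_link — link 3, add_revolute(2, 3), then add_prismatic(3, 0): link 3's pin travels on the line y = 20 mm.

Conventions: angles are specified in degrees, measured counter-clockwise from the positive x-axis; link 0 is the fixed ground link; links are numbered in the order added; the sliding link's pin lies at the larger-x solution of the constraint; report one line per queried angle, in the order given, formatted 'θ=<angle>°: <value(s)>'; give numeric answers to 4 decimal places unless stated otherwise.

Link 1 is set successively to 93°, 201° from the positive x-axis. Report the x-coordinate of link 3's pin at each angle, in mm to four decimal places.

geometry: r = 60 mm, L = 135 mm, e = 20 mm
θ=93°: crank pin P = (r cos θ, r sin θ) = (-3.140157, 59.917772)
θ=93°: h = r sin θ − e = 59.917772 − 20 = 39.917772
θ=93°: x = r cos θ + √(L² − h²) = -3.140157 + 128.963450 = 125.823293
θ=201°: crank pin P = (r cos θ, r sin θ) = (-56.014826, -21.502077)
θ=201°: h = r sin θ − e = -21.502077 − 20 = -41.502077
θ=201°: x = r cos θ + √(L² − h²) = -56.014826 + 128.462359 = 72.447533

θ=93°: 125.8233
θ=201°: 72.4475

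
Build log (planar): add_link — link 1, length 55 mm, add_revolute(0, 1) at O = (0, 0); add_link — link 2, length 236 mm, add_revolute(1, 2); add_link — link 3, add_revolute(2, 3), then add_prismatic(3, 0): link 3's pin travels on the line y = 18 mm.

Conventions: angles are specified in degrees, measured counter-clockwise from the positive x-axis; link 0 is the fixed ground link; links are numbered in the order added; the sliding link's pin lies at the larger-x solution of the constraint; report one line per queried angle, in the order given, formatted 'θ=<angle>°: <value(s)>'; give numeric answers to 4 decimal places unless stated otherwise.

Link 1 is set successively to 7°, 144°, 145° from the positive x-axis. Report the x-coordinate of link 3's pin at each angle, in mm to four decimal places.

geometry: r = 55 mm, L = 236 mm, e = 18 mm
θ=7°: crank pin P = (r cos θ, r sin θ) = (54.590038, 6.702814)
θ=7°: h = r sin θ − e = 6.702814 − 18 = -11.297186
θ=7°: x = r cos θ + √(L² − h²) = 54.590038 + 235.729450 = 290.319488
θ=144°: crank pin P = (r cos θ, r sin θ) = (-44.495935, 32.328189)
θ=144°: h = r sin θ − e = 32.328189 − 18 = 14.328189
θ=144°: x = r cos θ + √(L² − h²) = -44.495935 + 235.564647 = 191.068712
θ=145°: crank pin P = (r cos θ, r sin θ) = (-45.053362, 31.546704)
θ=145°: h = r sin θ − e = 31.546704 − 18 = 13.546704
θ=145°: x = r cos θ + √(L² − h²) = -45.053362 + 235.610880 = 190.557518

θ=7°: 290.3195
θ=144°: 191.0687
θ=145°: 190.5575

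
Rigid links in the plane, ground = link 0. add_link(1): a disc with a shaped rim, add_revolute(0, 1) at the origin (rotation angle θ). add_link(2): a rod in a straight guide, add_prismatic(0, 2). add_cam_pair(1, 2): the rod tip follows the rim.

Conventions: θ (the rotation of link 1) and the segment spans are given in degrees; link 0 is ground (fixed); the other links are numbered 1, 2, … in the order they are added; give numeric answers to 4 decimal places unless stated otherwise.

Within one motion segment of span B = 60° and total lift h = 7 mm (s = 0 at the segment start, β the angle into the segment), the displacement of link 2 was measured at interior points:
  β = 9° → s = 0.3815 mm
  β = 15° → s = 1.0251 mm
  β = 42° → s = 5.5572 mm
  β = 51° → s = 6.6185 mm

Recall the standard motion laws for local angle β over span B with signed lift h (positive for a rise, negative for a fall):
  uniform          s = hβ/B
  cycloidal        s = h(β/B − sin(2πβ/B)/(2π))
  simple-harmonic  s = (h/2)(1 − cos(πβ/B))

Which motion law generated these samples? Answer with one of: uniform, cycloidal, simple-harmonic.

candidates at β/B = r: uniform s = h·r (linear in β); cycloidal s = h·(r − sin(2πr)/(2π)); simple-harmonic s = (h/2)(1 − cos(πr))
β=9°: printed 0.3815 | uniform 1.0500, cycloidal 0.1487, simple-harmonic 0.3815
β=15°: printed 1.0251 | uniform 1.7500, cycloidal 0.6359, simple-harmonic 1.0251
β=42°: printed 5.5572 | uniform 4.9000, cycloidal 5.9596, simple-harmonic 5.5572
β=51°: printed 6.6185 | uniform 5.9500, cycloidal 6.8513, simple-harmonic 6.6185
only one law matches every sample → simple-harmonic

simple-harmonic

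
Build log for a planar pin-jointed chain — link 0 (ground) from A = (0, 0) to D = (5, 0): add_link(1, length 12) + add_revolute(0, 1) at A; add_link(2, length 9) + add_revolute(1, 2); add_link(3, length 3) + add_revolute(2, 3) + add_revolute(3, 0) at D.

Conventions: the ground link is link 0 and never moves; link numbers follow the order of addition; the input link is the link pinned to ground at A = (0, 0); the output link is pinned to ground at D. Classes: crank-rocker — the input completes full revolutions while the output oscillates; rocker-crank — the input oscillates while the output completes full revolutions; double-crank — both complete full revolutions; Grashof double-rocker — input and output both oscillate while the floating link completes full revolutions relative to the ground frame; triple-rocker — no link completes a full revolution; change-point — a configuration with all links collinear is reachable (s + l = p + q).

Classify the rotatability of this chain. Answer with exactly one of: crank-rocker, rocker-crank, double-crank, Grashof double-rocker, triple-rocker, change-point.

lengths: ground=5, input=12, coupler=9, output=3
sorted: s=3 (shortest), l=12 (longest), p+q=14
s + l = 15 vs p + q = 14
s + l > p + q → non-Grashof → no link fully rotates → triple-rocker

triple-rocker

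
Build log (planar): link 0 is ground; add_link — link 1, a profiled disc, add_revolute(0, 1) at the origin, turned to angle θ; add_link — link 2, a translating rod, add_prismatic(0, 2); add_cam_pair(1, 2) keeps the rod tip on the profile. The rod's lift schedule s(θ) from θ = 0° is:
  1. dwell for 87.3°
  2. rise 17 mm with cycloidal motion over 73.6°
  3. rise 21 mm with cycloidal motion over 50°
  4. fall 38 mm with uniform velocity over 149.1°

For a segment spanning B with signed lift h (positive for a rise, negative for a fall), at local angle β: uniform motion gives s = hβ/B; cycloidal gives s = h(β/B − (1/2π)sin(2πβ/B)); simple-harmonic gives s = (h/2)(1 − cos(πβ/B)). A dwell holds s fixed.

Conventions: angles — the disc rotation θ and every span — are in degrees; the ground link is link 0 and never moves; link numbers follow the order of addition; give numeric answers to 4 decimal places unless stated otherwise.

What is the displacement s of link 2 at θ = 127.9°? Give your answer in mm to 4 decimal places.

seg 1 [0°–87.3°] dwell: s stays 0.0000
seg 2 [87.3°–160.9°] cycloidal, h=17: θ=127.9° here. β=40.6, B=73.6. 17·(0.5516 − sin(2π·0.5516)/(2π)) = 10.2401 → s = 10.2401

10.2401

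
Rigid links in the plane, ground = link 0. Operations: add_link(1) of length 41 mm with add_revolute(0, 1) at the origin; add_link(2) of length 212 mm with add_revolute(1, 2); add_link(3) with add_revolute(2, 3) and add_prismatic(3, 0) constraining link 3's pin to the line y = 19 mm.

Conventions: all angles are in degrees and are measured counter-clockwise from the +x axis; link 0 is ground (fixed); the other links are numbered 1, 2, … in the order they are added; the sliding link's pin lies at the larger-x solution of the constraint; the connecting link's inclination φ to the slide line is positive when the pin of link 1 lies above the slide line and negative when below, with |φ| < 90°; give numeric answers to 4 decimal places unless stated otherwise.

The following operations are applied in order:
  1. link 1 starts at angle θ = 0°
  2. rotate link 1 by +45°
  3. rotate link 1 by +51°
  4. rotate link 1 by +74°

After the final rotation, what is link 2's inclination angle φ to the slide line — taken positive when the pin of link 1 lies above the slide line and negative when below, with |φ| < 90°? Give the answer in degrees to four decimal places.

geometry: r = 41 mm, L = 212 mm, e = 19 mm; θ starts at 0°
rotate link 1 by +45°: θ ← 0° +45° = 45°
rotate link 1 by +51°: θ ← 45° +51° = 96°
rotate link 1 by +74°: θ ← 96° +74° = 170°
h = r sin θ − e = 7.119575 − 19 = -11.880425
sin φ = h / L = -11.880425 / 212 = -0.05603974
φ = arcsin(-0.05603974) = -3.212524°

-3.2125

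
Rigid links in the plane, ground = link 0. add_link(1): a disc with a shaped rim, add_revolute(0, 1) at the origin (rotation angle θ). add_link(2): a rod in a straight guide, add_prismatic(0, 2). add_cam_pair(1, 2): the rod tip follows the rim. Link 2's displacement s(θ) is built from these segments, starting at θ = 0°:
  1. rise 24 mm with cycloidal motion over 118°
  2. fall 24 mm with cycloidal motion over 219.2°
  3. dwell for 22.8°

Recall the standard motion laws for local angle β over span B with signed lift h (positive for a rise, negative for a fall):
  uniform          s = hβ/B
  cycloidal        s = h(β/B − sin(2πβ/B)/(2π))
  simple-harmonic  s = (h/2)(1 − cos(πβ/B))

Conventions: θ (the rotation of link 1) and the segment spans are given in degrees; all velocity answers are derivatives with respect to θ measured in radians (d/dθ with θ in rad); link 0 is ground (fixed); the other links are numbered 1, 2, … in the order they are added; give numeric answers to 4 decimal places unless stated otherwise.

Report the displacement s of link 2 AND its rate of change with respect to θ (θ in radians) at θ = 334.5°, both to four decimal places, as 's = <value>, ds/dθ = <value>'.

segment 1 (0° to 118°, cycloidal, h = 24) is passed completely: s = 0.0000 + (24) = 24.0000
θ = 334.5° falls in segment 2 (118° to 337.2°, cycloidal, h = -24): β = 334.5 − 118 = 216.5°, B = 219.2°; Δs = -24·(0.9877 − sin(2π·0.9877)/(2π)) = -23.9997; s = 24.0000 − 23.9997 = 0.0003
velocity in seg [118°–337.2°] (cycloidal), θ in radians: β = 216.5° = 3.7786 rad, B = 219.2° = 3.8258 rad; ds/dθ = (h/B)(1 − cos(2πβ/B)) = ((-24)/3.8258)(1 − cos(2π·0.9877)) = -0.018778 mm/rad

s = 0.0003, ds/dθ = -0.0188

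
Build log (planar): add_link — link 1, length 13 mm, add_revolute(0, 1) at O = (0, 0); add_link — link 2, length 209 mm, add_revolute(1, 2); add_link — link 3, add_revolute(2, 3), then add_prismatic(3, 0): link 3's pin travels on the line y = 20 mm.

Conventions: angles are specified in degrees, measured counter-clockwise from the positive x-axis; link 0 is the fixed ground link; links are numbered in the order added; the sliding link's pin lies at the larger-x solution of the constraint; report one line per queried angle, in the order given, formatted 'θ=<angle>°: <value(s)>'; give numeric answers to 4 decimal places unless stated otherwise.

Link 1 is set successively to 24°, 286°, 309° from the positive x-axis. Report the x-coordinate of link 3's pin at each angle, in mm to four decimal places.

geometry: r = 13 mm, L = 209 mm, e = 20 mm
θ=24°: crank pin P = (r cos θ, r sin θ) = (11.876091, 5.287576)
θ=24°: h = r sin θ − e = 5.287576 − 20 = -14.712424
θ=24°: x = r cos θ + √(L² − h²) = 11.876091 + 208.481521 = 220.357612
θ=286°: crank pin P = (r cos θ, r sin θ) = (3.583286, -12.496402)
θ=286°: h = r sin θ − e = -12.496402 − 20 = -32.496402
θ=286°: x = r cos θ + √(L² − h²) = 3.583286 + 206.458189 = 210.041475
θ=309°: crank pin P = (r cos θ, r sin θ) = (8.181165, -10.102897)
θ=309°: h = r sin θ − e = -10.102897 − 20 = -30.102897
θ=309°: x = r cos θ + √(L² − h²) = 8.181165 + 206.820733 = 215.001898

θ=24°: 220.3576
θ=286°: 210.0415
θ=309°: 215.0019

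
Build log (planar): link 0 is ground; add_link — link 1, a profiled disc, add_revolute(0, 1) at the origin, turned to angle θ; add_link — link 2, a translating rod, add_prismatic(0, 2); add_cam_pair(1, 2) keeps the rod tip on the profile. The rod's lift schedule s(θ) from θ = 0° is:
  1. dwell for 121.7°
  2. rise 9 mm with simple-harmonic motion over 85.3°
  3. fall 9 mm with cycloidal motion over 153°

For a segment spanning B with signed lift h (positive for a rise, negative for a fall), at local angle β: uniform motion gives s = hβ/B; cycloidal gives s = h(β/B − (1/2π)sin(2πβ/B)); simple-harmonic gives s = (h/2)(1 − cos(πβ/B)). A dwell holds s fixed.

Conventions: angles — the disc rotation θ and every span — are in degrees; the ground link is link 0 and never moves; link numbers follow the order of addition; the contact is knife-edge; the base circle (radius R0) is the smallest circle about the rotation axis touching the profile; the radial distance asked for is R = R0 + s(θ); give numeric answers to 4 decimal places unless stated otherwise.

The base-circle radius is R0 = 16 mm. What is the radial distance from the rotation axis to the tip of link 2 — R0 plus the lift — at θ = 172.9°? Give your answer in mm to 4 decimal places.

seg 1 [0°–121.7°] dwell: s stays 0.0000
seg 2 [121.7°–207°] simple-harmonic, h=9: θ=172.9° here. β=51.2, B=85.3. 9/2·(1 − cos(π·0.6002)) = 5.8937 → s = 5.8937
R = R0 + s = 16 + 5.8937 = 21.8937

21.8937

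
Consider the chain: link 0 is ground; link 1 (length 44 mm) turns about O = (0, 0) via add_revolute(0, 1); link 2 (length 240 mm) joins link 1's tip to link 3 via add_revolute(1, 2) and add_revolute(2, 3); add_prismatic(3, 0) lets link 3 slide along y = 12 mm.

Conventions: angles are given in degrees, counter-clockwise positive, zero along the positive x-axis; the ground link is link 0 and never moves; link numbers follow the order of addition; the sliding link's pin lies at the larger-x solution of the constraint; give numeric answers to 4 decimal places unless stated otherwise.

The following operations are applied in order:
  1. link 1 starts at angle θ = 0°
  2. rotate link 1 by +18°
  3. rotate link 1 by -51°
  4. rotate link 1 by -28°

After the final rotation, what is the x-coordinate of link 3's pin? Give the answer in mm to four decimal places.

geometry: r = 44 mm, L = 240 mm, e = 12 mm; θ starts at 0°
rotate link 1 by +18°: θ ← 0° +18° = 18°
rotate link 1 by -51°: θ ← 18° -51° = -33°
rotate link 1 by -28°: θ ← -33° -28° = -61°
crank pin P = (r cos θ, r sin θ) = (21.331623, -38.483267)
h = r sin θ − e = -38.483267 − 12 = -50.483267
x = r cos θ + √(L² − h²) = 21.331623 + 234.630432 = 255.962056

255.9621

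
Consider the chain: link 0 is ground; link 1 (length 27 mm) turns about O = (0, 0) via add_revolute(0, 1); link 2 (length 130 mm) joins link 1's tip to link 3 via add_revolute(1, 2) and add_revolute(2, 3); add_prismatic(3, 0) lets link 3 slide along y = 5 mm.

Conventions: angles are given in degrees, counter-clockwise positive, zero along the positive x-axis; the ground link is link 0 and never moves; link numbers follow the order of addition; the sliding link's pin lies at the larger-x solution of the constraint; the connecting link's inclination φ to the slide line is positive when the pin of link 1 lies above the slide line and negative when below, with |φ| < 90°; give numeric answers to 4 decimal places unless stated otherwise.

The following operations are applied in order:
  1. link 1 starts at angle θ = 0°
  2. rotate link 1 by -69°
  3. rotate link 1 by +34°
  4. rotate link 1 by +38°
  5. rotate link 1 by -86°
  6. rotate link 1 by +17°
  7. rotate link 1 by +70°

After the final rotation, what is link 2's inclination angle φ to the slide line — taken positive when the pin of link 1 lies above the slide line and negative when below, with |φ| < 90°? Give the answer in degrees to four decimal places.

geometry: r = 27 mm, L = 130 mm, e = 5 mm; θ starts at 0°
rotate link 1 by -69°: θ ← 0° -69° = -69°
rotate link 1 by +34°: θ ← -69° +34° = -35°
rotate link 1 by +38°: θ ← -35° +38° = 3°
rotate link 1 by -86°: θ ← 3° -86° = -83°
rotate link 1 by +17°: θ ← -83° +17° = -66°
rotate link 1 by +70°: θ ← -66° +70° = 4°
h = r sin θ − e = 1.883425 − 5 = -3.116575
sin φ = h / L = -3.116575 / 130 = -0.02397366
φ = arcsin(-0.02397366) = -1.373721°

-1.3737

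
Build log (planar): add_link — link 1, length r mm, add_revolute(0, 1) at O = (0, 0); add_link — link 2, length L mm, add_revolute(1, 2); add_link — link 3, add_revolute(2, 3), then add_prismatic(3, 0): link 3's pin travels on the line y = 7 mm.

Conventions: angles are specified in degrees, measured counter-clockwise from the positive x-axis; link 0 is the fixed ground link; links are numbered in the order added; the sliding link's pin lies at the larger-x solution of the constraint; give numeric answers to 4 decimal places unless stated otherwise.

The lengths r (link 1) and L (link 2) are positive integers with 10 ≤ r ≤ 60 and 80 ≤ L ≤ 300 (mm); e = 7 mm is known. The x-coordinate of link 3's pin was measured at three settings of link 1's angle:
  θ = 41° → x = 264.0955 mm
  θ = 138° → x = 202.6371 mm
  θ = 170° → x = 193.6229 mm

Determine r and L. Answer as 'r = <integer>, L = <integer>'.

constraint per measurement: (x − r cos θ)² + (r sin θ − e)² = L²
subtracting the θ₁ and θ₂ equations cancels the r² and L² terms:
r = (x₁² − x₂²) / (2[(x₁cos θ₁ + e sin θ₁) − (x₂cos θ₂ + e sin θ₂)]) = 41.0000 → r = 41
L² = (x₁ − r cos θ₁)² + (r sin θ₁ − e)² = 54755.9921 → L = 234.0000 → L = 234
check at θ₃=170°: x = 193.6229 (printed 193.6229) ✓

r = 41, L = 234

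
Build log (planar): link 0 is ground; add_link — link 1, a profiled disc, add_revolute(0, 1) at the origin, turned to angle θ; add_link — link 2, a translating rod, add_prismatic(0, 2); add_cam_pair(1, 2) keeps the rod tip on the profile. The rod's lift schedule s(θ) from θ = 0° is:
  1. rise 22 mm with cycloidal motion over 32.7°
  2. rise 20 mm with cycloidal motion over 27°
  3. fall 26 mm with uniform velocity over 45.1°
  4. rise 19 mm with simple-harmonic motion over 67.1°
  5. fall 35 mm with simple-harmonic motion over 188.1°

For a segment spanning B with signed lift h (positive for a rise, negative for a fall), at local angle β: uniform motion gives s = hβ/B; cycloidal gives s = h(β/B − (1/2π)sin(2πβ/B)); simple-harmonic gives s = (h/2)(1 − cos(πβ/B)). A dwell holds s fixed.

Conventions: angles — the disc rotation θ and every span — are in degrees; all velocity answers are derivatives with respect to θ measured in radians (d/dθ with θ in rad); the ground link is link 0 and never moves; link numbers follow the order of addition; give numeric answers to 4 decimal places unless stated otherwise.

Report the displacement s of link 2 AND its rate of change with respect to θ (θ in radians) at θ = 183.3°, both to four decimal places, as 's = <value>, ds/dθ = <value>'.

seg 1 [0°–32.7°] cycloidal, h=22: full span → s += 22 → s = 22.0000
seg 2 [32.7°–59.7°] cycloidal, h=20: full span → s += 20 → s = 42.0000
seg 3 [59.7°–104.8°] uniform, h=-26: full span → s += -26 → s = 16.0000
seg 4 [104.8°–171.9°] simple-harmonic, h=19: full span → s += 19 → s = 35.0000
seg 5 [171.9°–360°] simple-harmonic, h=-35: θ=183.3° here. β=11.4, B=188.1. -35/2·(1 − cos(π·0.0606)) = -0.3162 → s = 34.6838
velocity in seg [171.9°–360°] (simple-harmonic), θ in radians: β = 11.4° = 0.1990 rad, B = 188.1° = 3.2830 rad; ds/dθ = (πh/(2B)) sin(πβ/B) = (π·(-35)/(2·3.2830)) sin(π·0.0606) = -3.169279 mm/rad

s = 34.6838, ds/dθ = -3.1693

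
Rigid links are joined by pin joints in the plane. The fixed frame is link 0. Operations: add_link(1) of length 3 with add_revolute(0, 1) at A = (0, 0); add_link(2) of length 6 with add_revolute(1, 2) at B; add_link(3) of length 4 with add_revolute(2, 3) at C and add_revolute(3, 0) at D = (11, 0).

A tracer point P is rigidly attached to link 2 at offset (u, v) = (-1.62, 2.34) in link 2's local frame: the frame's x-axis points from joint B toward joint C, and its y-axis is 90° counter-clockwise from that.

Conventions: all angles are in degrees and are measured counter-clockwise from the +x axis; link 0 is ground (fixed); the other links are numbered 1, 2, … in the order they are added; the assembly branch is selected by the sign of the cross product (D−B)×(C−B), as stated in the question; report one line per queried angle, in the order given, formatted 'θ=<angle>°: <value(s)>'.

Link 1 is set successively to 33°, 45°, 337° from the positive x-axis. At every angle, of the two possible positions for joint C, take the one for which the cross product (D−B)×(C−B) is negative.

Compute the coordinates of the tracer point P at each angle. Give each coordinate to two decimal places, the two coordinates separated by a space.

A=(0,0), D=(11.00,0)
θ=33°: B = A + 3.00·(cos33°, sin33°) = (2.5160, 1.6339)
θ=33°: |BD| = 8.6399
θ=33°: circle(B,6.00) ∩ circle(D,4.00): a=5.4774, h=2.4492
θ=33°:   candidates: C₊=(8.3577,3.0031) cross=21.161; C₋=(7.4314,-1.8069) cross=-21.161
θ=33°:   branch - wants cross < 0 → take C=(7.4314,-1.8069) (cross=-21.161)
θ=33°: ex = (C−B)/|BC| = (0.8192,-0.5735); ey = (0.5735,0.8192)
θ=33°: P = B + -1.62·ex + 2.34·ey = (2.5308,4.4799)
θ=45°: B = A + 3.00·(cos45°, sin45°) = (2.1213, 2.1213)
θ=45°: |BD| = 9.1286
θ=45°: circle(B,6.00) ∩ circle(D,4.00): a=5.6598, h=1.9918
θ=45°:   candidates: C₊=(8.0890,2.7434) cross=18.182; C₋=(7.1633,-1.1312) cross=-18.182
θ=45°:   branch - wants cross < 0 → take C=(7.1633,-1.1312) (cross=-18.182)
θ=45°: ex = (C−B)/|BC| = (0.8403,-0.5421); ey = (0.5421,0.8403)
θ=45°: P = B + -1.62·ex + 2.34·ey = (2.0285,4.9659)
θ=337°: B = A + 3.00·(cos337°, sin337°) = (2.7615, -1.1722)
θ=337°: |BD| = 8.3215
θ=337°: circle(B,6.00) ∩ circle(D,4.00): a=5.3624, h=2.6915
θ=337°:   candidates: C₊=(7.6914,2.2479) cross=22.397; C₋=(8.4496,-3.0815) cross=-22.397
θ=337°:   branch - wants cross < 0 → take C=(8.4496,-3.0815) (cross=-22.397)
θ=337°: ex = (C−B)/|BC| = (0.9480,-0.3182); ey = (0.3182,0.9480)
θ=337°: P = B + -1.62·ex + 2.34·ey = (1.9704,1.5617)

θ=33°: 2.53 4.48
θ=45°: 2.03 4.97
θ=337°: 1.97 1.56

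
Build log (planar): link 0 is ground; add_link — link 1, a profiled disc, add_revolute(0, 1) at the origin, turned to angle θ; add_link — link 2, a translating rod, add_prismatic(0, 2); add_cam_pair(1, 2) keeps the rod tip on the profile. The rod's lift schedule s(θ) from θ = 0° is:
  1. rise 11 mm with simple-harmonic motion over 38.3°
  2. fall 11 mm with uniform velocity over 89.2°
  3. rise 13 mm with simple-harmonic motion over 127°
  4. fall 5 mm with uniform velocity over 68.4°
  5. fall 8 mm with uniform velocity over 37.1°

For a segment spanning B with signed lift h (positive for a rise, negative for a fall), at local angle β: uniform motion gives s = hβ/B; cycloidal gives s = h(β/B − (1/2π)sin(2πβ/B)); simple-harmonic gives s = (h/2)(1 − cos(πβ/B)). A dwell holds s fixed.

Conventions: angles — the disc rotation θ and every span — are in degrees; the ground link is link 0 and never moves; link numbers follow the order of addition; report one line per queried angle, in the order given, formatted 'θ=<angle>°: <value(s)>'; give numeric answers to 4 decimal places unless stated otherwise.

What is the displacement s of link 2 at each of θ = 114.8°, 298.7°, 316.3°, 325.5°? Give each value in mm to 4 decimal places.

seg 1 [0°–38.3°] simple-harmonic, h=11: full span → s += 11 → s = 11.0000
seg 2 [38.3°–127.5°] uniform, h=-11: θ=114.8° here. β=76.5, B=89.2. -11·76.5/89.2 = -9.4339 → s = 1.5661
seg 2 [38.3°–127.5°] uniform, h=-11: full span → s += -11 → s = 0.0000
seg 3 [127.5°–254.5°] simple-harmonic, h=13: full span → s += 13 → s = 13.0000
seg 4 [254.5°–322.9°] uniform, h=-5: θ=298.7° here. β=44.2, B=68.4. -5·44.2/68.4 = -3.2310 → s = 9.7690
seg 4 [254.5°–322.9°] uniform, h=-5: θ=316.3° here. β=61.8, B=68.4. -5·61.8/68.4 = -4.5175 → s = 8.4825
seg 4 [254.5°–322.9°] uniform, h=-5: full span → s += -5 → s = 8.0000
seg 5 [322.9°–360°] uniform, h=-8: θ=325.5° here. β=2.6, B=37.1. -8·2.6/37.1 = -0.5606 → s = 7.4394

θ=114.8°: 1.5661
θ=298.7°: 9.7690
θ=316.3°: 8.4825
θ=325.5°: 7.4394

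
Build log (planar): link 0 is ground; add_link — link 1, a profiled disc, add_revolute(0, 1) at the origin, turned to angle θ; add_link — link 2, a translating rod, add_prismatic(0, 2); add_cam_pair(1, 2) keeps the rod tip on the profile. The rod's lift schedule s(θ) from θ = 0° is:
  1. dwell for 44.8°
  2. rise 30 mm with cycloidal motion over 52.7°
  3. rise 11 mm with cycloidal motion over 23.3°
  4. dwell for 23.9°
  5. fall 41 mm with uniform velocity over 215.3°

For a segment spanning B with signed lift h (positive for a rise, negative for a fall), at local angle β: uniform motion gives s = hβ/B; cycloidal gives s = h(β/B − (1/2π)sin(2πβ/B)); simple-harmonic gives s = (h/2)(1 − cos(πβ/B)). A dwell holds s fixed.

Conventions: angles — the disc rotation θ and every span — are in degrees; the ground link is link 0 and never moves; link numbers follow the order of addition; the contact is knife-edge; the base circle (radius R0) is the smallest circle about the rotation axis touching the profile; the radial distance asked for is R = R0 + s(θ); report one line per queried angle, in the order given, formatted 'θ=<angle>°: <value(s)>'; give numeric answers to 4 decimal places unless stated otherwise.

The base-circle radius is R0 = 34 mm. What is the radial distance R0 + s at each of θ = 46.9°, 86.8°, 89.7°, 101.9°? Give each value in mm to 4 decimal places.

seg 1 [0°–44.8°] dwell: s stays 0.0000
seg 2 [44.8°–97.5°] cycloidal, h=30: θ=46.9° here. β=2.1, B=52.7. 30·(0.0398 − sin(2π·0.0398)/(2π)) = 0.0125 → s = 0.0125
seg 2 [44.8°–97.5°] cycloidal, h=30: θ=86.8° here. β=42, B=52.7. 30·(0.7970 − sin(2π·0.7970)/(2π)) = 28.4772 → s = 28.4772
seg 2 [44.8°–97.5°] cycloidal, h=30: θ=89.7° here. β=44.9, B=52.7. 30·(0.8520 − sin(2π·0.8520)/(2π)) = 29.3871 → s = 29.3871
seg 2 [44.8°–97.5°] cycloidal, h=30: full span → s += 30 → s = 30.0000
seg 3 [97.5°–120.8°] cycloidal, h=11: θ=101.9° here. β=4.4, B=23.3. 11·(0.1888 − sin(2π·0.1888)/(2π)) = 0.4542 → s = 30.4542
θ=46.9°: R = R0 + s = 34 + 0.0125 = 34.0125
θ=86.8°: R = R0 + s = 34 + 28.4772 = 62.4772
θ=89.7°: R = R0 + s = 34 + 29.3871 = 63.3871
θ=101.9°: R = R0 + s = 34 + 30.4542 = 64.4542

θ=46.9°: 34.0125
θ=86.8°: 62.4772
θ=89.7°: 63.3871
θ=101.9°: 64.4542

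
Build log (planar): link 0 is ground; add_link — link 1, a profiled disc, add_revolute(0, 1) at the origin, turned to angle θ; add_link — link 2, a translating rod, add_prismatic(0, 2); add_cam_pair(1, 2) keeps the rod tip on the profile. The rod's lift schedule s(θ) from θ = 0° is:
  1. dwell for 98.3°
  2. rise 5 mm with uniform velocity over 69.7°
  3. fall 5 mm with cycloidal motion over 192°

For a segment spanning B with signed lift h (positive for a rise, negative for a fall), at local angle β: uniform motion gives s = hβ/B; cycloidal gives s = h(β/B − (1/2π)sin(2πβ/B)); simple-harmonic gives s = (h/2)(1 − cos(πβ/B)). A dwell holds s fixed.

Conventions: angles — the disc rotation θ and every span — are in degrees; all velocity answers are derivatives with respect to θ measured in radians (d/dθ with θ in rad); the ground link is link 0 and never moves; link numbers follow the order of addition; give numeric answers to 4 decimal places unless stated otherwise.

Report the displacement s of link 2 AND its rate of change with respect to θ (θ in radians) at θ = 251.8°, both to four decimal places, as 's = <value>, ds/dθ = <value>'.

seg 1 [0°–98.3°] dwell: s stays 0.0000
seg 2 [98.3°–168°] uniform, h=5: full span → s += 5 → s = 5.0000
seg 3 [168°–360°] cycloidal, h=-5: θ=251.8° here. β=83.8, B=192. -5·(0.4365 − sin(2π·0.4365)/(2π)) = -1.8730 → s = 3.1270
velocity in seg [168°–360°] (cycloidal), θ in radians: β = 83.8° = 1.4626 rad, B = 192° = 3.3510 rad; ds/dθ = (h/B)(1 − cos(2πβ/B)) = ((-5)/3.3510)(1 − cos(2π·0.4365)) = -2.866811 mm/rad

s = 3.1270, ds/dθ = -2.8668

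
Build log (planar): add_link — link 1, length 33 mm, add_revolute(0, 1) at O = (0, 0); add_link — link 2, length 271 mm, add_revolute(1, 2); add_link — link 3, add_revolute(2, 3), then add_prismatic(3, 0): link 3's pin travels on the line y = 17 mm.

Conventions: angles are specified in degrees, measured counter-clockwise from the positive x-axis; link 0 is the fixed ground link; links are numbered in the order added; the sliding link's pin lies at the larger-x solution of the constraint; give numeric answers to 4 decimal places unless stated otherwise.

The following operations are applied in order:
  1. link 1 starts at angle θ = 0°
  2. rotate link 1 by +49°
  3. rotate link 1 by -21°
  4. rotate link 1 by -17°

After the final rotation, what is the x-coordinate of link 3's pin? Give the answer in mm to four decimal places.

geometry: r = 33 mm, L = 271 mm, e = 17 mm; θ starts at 0°
rotate link 1 by +49°: θ ← 0° +49° = 49°
rotate link 1 by -21°: θ ← 49° -21° = 28°
rotate link 1 by -17°: θ ← 28° -17° = 11°
crank pin P = (r cos θ, r sin θ) = (32.393697, 6.296697)
h = r sin θ − e = 6.296697 − 17 = -10.703303
x = r cos θ + √(L² − h²) = 32.393697 + 270.788551 = 303.182248

303.1822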